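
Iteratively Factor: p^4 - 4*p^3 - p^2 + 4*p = (p - 1)*(p^3 - 3*p^2 - 4*p) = p*(p - 1)*(p^2 - 3*p - 4) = p*(p - 1)*(p + 1)*(p - 4)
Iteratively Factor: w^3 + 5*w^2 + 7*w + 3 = (w + 3)*(w^2 + 2*w + 1) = (w + 1)*(w + 3)*(w + 1)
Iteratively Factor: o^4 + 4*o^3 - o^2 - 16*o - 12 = (o + 3)*(o^3 + o^2 - 4*o - 4) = (o + 1)*(o + 3)*(o^2 - 4) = (o + 1)*(o + 2)*(o + 3)*(o - 2)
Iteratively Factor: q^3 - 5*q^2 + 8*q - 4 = (q - 2)*(q^2 - 3*q + 2) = (q - 2)^2*(q - 1)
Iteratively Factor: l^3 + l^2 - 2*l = (l - 1)*(l^2 + 2*l) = l*(l - 1)*(l + 2)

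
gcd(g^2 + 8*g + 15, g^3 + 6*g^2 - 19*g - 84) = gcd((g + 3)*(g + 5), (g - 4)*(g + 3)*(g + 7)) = g + 3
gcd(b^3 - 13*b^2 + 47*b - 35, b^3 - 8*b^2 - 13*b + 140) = b^2 - 12*b + 35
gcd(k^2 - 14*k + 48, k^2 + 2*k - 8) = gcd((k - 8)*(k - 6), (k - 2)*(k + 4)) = 1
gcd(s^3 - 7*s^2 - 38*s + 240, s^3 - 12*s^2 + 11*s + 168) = s - 8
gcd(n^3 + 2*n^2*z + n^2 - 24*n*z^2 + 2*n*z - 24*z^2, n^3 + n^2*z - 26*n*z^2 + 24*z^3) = -n^2 - 2*n*z + 24*z^2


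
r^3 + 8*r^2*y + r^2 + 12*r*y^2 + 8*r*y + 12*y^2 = (r + 1)*(r + 2*y)*(r + 6*y)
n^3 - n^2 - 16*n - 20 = (n - 5)*(n + 2)^2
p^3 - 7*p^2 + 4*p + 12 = (p - 6)*(p - 2)*(p + 1)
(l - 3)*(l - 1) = l^2 - 4*l + 3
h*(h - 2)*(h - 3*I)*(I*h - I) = I*h^4 + 3*h^3 - 3*I*h^3 - 9*h^2 + 2*I*h^2 + 6*h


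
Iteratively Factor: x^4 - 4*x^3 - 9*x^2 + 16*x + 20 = (x + 2)*(x^3 - 6*x^2 + 3*x + 10) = (x + 1)*(x + 2)*(x^2 - 7*x + 10) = (x - 5)*(x + 1)*(x + 2)*(x - 2)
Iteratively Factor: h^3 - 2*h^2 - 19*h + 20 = (h + 4)*(h^2 - 6*h + 5) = (h - 5)*(h + 4)*(h - 1)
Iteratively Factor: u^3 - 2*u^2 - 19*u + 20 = (u + 4)*(u^2 - 6*u + 5) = (u - 1)*(u + 4)*(u - 5)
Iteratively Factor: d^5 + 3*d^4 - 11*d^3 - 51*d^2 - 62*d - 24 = (d + 3)*(d^4 - 11*d^2 - 18*d - 8) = (d + 1)*(d + 3)*(d^3 - d^2 - 10*d - 8) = (d + 1)*(d + 2)*(d + 3)*(d^2 - 3*d - 4) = (d - 4)*(d + 1)*(d + 2)*(d + 3)*(d + 1)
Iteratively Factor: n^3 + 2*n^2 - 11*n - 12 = (n + 1)*(n^2 + n - 12) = (n - 3)*(n + 1)*(n + 4)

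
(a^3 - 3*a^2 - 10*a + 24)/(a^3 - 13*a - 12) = (a - 2)/(a + 1)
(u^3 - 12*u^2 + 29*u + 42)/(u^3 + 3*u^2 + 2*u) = (u^2 - 13*u + 42)/(u*(u + 2))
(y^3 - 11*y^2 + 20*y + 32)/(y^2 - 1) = (y^2 - 12*y + 32)/(y - 1)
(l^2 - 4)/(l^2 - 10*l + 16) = (l + 2)/(l - 8)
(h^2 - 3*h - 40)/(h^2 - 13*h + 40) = (h + 5)/(h - 5)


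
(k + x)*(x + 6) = k*x + 6*k + x^2 + 6*x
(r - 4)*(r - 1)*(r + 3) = r^3 - 2*r^2 - 11*r + 12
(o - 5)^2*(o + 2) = o^3 - 8*o^2 + 5*o + 50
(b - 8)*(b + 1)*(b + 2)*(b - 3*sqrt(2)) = b^4 - 5*b^3 - 3*sqrt(2)*b^3 - 22*b^2 + 15*sqrt(2)*b^2 - 16*b + 66*sqrt(2)*b + 48*sqrt(2)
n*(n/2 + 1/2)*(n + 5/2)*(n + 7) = n^4/2 + 21*n^3/4 + 27*n^2/2 + 35*n/4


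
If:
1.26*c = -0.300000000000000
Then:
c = -0.24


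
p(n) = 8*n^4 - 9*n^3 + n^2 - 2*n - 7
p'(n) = 32*n^3 - 27*n^2 + 2*n - 2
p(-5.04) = 6342.63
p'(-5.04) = -4794.69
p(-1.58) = 84.01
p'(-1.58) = -198.78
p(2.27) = 100.76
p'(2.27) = 237.72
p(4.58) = 2660.24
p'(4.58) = 2515.10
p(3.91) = 1332.29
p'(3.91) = 1505.89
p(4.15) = 1731.58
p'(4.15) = 1828.44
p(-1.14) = 23.43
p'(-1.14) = -86.78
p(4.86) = 3436.86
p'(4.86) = 3043.31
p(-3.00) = 899.00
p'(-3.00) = -1115.00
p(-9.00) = 59141.00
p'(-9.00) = -25535.00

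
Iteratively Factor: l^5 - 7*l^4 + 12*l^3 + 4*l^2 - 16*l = (l - 2)*(l^4 - 5*l^3 + 2*l^2 + 8*l) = (l - 4)*(l - 2)*(l^3 - l^2 - 2*l) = (l - 4)*(l - 2)^2*(l^2 + l) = l*(l - 4)*(l - 2)^2*(l + 1)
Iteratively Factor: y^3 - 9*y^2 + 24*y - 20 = (y - 2)*(y^2 - 7*y + 10) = (y - 5)*(y - 2)*(y - 2)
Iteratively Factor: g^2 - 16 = (g - 4)*(g + 4)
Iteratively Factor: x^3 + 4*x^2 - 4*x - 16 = (x + 2)*(x^2 + 2*x - 8) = (x - 2)*(x + 2)*(x + 4)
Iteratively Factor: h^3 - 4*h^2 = (h)*(h^2 - 4*h) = h^2*(h - 4)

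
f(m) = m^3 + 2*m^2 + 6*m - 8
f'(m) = 3*m^2 + 4*m + 6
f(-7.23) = -324.77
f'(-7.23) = 133.90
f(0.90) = -0.25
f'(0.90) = 12.03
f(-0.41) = -10.19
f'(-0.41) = 4.86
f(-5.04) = -115.46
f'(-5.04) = 62.04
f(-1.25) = -14.33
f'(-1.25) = 5.69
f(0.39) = -5.30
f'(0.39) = 8.02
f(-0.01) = -8.06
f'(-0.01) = 5.96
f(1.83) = 15.81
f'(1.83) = 23.37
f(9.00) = 937.00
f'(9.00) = 285.00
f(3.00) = 55.00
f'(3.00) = 45.00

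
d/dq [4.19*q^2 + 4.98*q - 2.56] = 8.38*q + 4.98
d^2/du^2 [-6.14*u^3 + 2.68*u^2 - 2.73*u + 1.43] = 5.36 - 36.84*u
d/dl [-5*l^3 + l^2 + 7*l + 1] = -15*l^2 + 2*l + 7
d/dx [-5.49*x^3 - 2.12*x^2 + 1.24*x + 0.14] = -16.47*x^2 - 4.24*x + 1.24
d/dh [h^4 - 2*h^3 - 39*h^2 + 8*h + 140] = 4*h^3 - 6*h^2 - 78*h + 8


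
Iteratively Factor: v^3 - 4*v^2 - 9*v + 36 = (v - 4)*(v^2 - 9) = (v - 4)*(v - 3)*(v + 3)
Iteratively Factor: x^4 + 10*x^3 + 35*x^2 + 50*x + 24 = (x + 1)*(x^3 + 9*x^2 + 26*x + 24) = (x + 1)*(x + 2)*(x^2 + 7*x + 12) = (x + 1)*(x + 2)*(x + 3)*(x + 4)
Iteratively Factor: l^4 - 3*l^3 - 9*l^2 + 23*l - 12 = (l - 1)*(l^3 - 2*l^2 - 11*l + 12) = (l - 1)*(l + 3)*(l^2 - 5*l + 4) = (l - 4)*(l - 1)*(l + 3)*(l - 1)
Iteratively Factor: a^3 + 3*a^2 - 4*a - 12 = (a - 2)*(a^2 + 5*a + 6) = (a - 2)*(a + 3)*(a + 2)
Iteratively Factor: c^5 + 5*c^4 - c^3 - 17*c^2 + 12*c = (c + 4)*(c^4 + c^3 - 5*c^2 + 3*c) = (c - 1)*(c + 4)*(c^3 + 2*c^2 - 3*c) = (c - 1)^2*(c + 4)*(c^2 + 3*c) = (c - 1)^2*(c + 3)*(c + 4)*(c)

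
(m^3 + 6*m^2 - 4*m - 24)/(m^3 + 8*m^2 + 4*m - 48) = (m + 2)/(m + 4)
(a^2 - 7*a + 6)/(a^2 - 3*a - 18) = (a - 1)/(a + 3)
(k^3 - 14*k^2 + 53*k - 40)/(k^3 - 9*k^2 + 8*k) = (k - 5)/k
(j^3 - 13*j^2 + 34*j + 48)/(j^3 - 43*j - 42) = (j^2 - 14*j + 48)/(j^2 - j - 42)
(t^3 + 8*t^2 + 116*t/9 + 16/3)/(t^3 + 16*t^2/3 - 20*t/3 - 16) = (t + 2/3)/(t - 2)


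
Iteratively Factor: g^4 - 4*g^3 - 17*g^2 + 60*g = (g - 3)*(g^3 - g^2 - 20*g) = (g - 5)*(g - 3)*(g^2 + 4*g) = g*(g - 5)*(g - 3)*(g + 4)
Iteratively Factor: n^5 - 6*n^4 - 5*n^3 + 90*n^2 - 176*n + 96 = (n + 4)*(n^4 - 10*n^3 + 35*n^2 - 50*n + 24) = (n - 4)*(n + 4)*(n^3 - 6*n^2 + 11*n - 6) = (n - 4)*(n - 2)*(n + 4)*(n^2 - 4*n + 3) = (n - 4)*(n - 2)*(n - 1)*(n + 4)*(n - 3)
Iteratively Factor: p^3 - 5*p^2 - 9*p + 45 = (p + 3)*(p^2 - 8*p + 15) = (p - 3)*(p + 3)*(p - 5)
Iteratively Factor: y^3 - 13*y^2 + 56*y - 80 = (y - 5)*(y^2 - 8*y + 16) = (y - 5)*(y - 4)*(y - 4)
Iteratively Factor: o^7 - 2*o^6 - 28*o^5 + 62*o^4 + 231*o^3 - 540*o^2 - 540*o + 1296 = (o - 3)*(o^6 + o^5 - 25*o^4 - 13*o^3 + 192*o^2 + 36*o - 432) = (o - 3)^2*(o^5 + 4*o^4 - 13*o^3 - 52*o^2 + 36*o + 144) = (o - 3)^2*(o - 2)*(o^4 + 6*o^3 - o^2 - 54*o - 72) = (o - 3)^2*(o - 2)*(o + 3)*(o^3 + 3*o^2 - 10*o - 24) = (o - 3)^3*(o - 2)*(o + 3)*(o^2 + 6*o + 8) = (o - 3)^3*(o - 2)*(o + 2)*(o + 3)*(o + 4)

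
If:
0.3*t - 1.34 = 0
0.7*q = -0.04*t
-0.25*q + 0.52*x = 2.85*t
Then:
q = -0.26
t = 4.47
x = 24.36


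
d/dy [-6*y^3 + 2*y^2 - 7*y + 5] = -18*y^2 + 4*y - 7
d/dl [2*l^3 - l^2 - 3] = 2*l*(3*l - 1)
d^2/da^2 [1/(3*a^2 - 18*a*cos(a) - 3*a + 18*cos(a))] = 2*((a^2 - 6*a*cos(a) - a + 6*cos(a))*(-3*a*cos(a) - 6*sin(a) + 3*cos(a) - 1) + (-6*a*sin(a) - 2*a + 6*sqrt(2)*sin(a + pi/4) + 1)^2)/(3*(a - 1)^3*(a - 6*cos(a))^3)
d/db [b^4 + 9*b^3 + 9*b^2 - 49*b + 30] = 4*b^3 + 27*b^2 + 18*b - 49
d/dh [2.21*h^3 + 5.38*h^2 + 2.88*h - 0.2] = 6.63*h^2 + 10.76*h + 2.88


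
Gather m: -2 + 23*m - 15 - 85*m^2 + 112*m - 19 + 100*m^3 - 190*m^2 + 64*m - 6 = 100*m^3 - 275*m^2 + 199*m - 42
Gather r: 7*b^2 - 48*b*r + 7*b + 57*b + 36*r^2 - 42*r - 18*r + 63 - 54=7*b^2 + 64*b + 36*r^2 + r*(-48*b - 60) + 9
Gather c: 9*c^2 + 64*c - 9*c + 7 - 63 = 9*c^2 + 55*c - 56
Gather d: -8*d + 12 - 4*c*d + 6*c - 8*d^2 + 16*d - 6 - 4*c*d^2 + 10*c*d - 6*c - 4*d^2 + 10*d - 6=d^2*(-4*c - 12) + d*(6*c + 18)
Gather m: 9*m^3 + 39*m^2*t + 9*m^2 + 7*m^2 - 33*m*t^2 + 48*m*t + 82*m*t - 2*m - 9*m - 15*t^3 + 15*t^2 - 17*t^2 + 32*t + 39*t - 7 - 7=9*m^3 + m^2*(39*t + 16) + m*(-33*t^2 + 130*t - 11) - 15*t^3 - 2*t^2 + 71*t - 14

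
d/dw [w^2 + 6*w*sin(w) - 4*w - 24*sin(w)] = 6*w*cos(w) + 2*w + 6*sin(w) - 24*cos(w) - 4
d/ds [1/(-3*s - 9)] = 1/(3*(s + 3)^2)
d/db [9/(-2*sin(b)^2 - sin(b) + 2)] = 9*(4*sin(b) + 1)*cos(b)/(sin(b) - cos(2*b) - 1)^2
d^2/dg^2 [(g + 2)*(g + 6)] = 2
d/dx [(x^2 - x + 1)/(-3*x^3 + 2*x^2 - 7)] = (x*(9*x - 4)*(x^2 - x + 1) + (1 - 2*x)*(3*x^3 - 2*x^2 + 7))/(3*x^3 - 2*x^2 + 7)^2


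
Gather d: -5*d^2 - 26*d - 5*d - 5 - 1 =-5*d^2 - 31*d - 6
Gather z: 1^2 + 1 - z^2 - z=-z^2 - z + 2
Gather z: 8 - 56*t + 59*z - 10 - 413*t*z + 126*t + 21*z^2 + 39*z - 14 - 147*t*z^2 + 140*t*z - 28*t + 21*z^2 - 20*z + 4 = 42*t + z^2*(42 - 147*t) + z*(78 - 273*t) - 12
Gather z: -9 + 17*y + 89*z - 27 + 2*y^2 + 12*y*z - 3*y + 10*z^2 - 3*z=2*y^2 + 14*y + 10*z^2 + z*(12*y + 86) - 36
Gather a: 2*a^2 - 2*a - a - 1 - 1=2*a^2 - 3*a - 2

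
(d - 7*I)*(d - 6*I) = d^2 - 13*I*d - 42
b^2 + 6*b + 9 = (b + 3)^2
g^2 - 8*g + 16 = (g - 4)^2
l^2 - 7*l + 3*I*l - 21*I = (l - 7)*(l + 3*I)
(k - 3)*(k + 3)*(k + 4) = k^3 + 4*k^2 - 9*k - 36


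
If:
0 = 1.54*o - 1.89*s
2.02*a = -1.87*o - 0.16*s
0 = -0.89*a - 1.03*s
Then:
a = 0.00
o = 0.00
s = 0.00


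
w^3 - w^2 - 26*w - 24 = (w - 6)*(w + 1)*(w + 4)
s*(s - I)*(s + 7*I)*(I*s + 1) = I*s^4 - 5*s^3 + 13*I*s^2 + 7*s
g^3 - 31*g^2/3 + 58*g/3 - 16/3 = (g - 8)*(g - 2)*(g - 1/3)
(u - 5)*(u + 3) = u^2 - 2*u - 15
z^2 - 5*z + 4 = (z - 4)*(z - 1)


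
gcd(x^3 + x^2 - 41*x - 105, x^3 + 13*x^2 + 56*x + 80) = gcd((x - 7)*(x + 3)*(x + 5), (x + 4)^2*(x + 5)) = x + 5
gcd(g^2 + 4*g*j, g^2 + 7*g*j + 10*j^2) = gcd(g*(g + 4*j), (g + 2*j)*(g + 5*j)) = 1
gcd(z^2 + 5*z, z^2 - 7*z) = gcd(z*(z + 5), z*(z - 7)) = z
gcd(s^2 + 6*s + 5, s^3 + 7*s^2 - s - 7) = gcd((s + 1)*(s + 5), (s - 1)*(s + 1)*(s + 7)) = s + 1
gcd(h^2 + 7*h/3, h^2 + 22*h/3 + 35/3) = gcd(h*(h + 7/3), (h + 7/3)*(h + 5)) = h + 7/3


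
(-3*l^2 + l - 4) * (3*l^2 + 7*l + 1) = -9*l^4 - 18*l^3 - 8*l^2 - 27*l - 4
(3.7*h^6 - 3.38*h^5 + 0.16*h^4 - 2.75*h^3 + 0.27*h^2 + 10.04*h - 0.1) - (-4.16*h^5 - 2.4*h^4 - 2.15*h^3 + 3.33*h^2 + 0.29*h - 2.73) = 3.7*h^6 + 0.78*h^5 + 2.56*h^4 - 0.6*h^3 - 3.06*h^2 + 9.75*h + 2.63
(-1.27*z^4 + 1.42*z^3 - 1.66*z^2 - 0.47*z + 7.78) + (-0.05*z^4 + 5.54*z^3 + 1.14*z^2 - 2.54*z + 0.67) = -1.32*z^4 + 6.96*z^3 - 0.52*z^2 - 3.01*z + 8.45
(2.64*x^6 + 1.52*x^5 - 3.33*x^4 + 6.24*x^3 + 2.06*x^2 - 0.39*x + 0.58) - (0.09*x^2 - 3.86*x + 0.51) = 2.64*x^6 + 1.52*x^5 - 3.33*x^4 + 6.24*x^3 + 1.97*x^2 + 3.47*x + 0.07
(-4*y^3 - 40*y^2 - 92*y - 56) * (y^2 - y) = -4*y^5 - 36*y^4 - 52*y^3 + 36*y^2 + 56*y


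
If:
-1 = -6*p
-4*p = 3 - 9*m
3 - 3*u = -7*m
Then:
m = 11/27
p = 1/6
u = 158/81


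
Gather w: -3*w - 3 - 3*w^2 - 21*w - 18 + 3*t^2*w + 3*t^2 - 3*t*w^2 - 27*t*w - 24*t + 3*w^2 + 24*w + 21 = 3*t^2 - 3*t*w^2 - 24*t + w*(3*t^2 - 27*t)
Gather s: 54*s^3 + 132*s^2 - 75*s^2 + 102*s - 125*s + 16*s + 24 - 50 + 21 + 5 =54*s^3 + 57*s^2 - 7*s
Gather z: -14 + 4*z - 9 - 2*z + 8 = 2*z - 15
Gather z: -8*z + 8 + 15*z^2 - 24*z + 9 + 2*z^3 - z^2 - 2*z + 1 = 2*z^3 + 14*z^2 - 34*z + 18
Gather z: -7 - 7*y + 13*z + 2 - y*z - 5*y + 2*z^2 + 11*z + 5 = -12*y + 2*z^2 + z*(24 - y)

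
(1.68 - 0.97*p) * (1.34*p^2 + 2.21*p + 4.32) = -1.2998*p^3 + 0.1075*p^2 - 0.477600000000001*p + 7.2576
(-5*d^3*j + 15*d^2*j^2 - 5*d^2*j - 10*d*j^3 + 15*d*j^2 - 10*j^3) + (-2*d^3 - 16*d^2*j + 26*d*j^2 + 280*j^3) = -5*d^3*j - 2*d^3 + 15*d^2*j^2 - 21*d^2*j - 10*d*j^3 + 41*d*j^2 + 270*j^3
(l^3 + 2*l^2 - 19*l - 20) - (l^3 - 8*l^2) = 10*l^2 - 19*l - 20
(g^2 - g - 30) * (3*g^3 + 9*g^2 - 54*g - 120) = 3*g^5 + 6*g^4 - 153*g^3 - 336*g^2 + 1740*g + 3600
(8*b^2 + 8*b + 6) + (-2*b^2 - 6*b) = 6*b^2 + 2*b + 6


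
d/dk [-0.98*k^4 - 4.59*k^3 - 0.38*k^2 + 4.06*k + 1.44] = -3.92*k^3 - 13.77*k^2 - 0.76*k + 4.06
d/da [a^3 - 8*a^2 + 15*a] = 3*a^2 - 16*a + 15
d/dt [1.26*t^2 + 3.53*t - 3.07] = 2.52*t + 3.53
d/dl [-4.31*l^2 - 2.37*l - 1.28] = -8.62*l - 2.37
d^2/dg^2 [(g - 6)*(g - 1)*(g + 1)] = 6*g - 12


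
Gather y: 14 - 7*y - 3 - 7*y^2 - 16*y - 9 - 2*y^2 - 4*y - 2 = -9*y^2 - 27*y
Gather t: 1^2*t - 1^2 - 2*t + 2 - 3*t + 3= 4 - 4*t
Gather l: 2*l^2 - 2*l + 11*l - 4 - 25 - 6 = 2*l^2 + 9*l - 35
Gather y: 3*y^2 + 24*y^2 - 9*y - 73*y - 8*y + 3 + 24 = 27*y^2 - 90*y + 27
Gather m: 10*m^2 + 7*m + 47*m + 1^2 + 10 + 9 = 10*m^2 + 54*m + 20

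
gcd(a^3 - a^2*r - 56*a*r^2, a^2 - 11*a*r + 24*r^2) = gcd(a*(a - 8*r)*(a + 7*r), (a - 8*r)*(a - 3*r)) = -a + 8*r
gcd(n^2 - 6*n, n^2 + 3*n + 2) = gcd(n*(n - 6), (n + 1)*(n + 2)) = 1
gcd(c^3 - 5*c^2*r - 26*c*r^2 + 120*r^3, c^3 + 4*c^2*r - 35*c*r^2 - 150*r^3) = -c^2 + c*r + 30*r^2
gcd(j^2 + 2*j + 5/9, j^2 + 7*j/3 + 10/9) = j + 5/3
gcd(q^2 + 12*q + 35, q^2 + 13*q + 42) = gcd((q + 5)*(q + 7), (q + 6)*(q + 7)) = q + 7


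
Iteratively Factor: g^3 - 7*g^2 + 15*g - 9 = (g - 3)*(g^2 - 4*g + 3) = (g - 3)*(g - 1)*(g - 3)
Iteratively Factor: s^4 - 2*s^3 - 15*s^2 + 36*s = (s + 4)*(s^3 - 6*s^2 + 9*s) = (s - 3)*(s + 4)*(s^2 - 3*s) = (s - 3)^2*(s + 4)*(s)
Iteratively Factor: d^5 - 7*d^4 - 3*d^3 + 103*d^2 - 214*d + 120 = (d - 5)*(d^4 - 2*d^3 - 13*d^2 + 38*d - 24) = (d - 5)*(d + 4)*(d^3 - 6*d^2 + 11*d - 6) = (d - 5)*(d - 1)*(d + 4)*(d^2 - 5*d + 6) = (d - 5)*(d - 3)*(d - 1)*(d + 4)*(d - 2)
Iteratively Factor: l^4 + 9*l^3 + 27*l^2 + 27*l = (l + 3)*(l^3 + 6*l^2 + 9*l) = (l + 3)^2*(l^2 + 3*l) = l*(l + 3)^2*(l + 3)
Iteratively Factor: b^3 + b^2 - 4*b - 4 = (b + 1)*(b^2 - 4) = (b + 1)*(b + 2)*(b - 2)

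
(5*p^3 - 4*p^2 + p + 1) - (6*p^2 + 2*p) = 5*p^3 - 10*p^2 - p + 1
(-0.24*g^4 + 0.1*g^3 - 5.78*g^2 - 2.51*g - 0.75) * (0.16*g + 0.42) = -0.0384*g^5 - 0.0848*g^4 - 0.8828*g^3 - 2.8292*g^2 - 1.1742*g - 0.315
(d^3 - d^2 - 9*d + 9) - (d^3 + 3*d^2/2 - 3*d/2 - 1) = -5*d^2/2 - 15*d/2 + 10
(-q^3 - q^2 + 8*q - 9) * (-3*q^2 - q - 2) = 3*q^5 + 4*q^4 - 21*q^3 + 21*q^2 - 7*q + 18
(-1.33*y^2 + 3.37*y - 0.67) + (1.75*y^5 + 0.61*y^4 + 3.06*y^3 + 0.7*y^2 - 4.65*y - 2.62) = 1.75*y^5 + 0.61*y^4 + 3.06*y^3 - 0.63*y^2 - 1.28*y - 3.29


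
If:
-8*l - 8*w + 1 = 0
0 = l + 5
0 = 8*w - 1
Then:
No Solution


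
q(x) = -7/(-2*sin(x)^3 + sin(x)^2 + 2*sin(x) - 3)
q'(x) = -7*(6*sin(x)^2*cos(x) - 2*sin(x)*cos(x) - 2*cos(x))/(-2*sin(x)^3 + sin(x)^2 + 2*sin(x) - 3)^2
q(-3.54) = 3.20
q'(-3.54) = -2.52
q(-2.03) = 2.75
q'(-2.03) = 2.20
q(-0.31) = 2.02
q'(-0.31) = 0.46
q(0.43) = 3.28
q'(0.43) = 2.49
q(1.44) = 3.53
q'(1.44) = -0.44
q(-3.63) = 3.42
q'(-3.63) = -2.38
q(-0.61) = 2.03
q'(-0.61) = -0.54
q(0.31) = 2.97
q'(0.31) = 2.47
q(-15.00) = 2.10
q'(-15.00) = 0.88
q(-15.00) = 2.10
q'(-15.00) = 0.88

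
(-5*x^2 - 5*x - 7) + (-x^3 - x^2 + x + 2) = -x^3 - 6*x^2 - 4*x - 5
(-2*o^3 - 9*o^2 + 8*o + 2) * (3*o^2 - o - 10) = -6*o^5 - 25*o^4 + 53*o^3 + 88*o^2 - 82*o - 20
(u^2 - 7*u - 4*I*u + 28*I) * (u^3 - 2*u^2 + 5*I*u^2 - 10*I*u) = u^5 - 9*u^4 + I*u^4 + 34*u^3 - 9*I*u^3 - 180*u^2 + 14*I*u^2 + 280*u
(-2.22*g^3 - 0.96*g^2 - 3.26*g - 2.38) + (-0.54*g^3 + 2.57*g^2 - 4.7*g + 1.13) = -2.76*g^3 + 1.61*g^2 - 7.96*g - 1.25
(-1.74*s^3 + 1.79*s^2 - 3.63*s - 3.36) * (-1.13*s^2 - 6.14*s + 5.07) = 1.9662*s^5 + 8.6609*s^4 - 15.7105*s^3 + 35.1603*s^2 + 2.2263*s - 17.0352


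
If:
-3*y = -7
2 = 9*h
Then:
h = 2/9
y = 7/3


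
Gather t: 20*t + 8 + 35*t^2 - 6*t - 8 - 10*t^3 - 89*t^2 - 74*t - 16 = -10*t^3 - 54*t^2 - 60*t - 16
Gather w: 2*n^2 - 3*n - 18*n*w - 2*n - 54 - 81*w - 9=2*n^2 - 5*n + w*(-18*n - 81) - 63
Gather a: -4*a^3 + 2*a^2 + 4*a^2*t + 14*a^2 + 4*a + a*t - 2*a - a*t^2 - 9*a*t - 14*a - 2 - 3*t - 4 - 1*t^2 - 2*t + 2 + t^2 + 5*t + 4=-4*a^3 + a^2*(4*t + 16) + a*(-t^2 - 8*t - 12)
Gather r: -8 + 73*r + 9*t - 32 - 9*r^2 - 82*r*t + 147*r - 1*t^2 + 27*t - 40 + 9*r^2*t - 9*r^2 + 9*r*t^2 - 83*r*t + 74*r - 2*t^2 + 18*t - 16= r^2*(9*t - 18) + r*(9*t^2 - 165*t + 294) - 3*t^2 + 54*t - 96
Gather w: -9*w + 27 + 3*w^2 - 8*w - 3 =3*w^2 - 17*w + 24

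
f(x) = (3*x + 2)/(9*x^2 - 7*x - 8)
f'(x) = (7 - 18*x)*(3*x + 2)/(9*x^2 - 7*x - 8)^2 + 3/(9*x^2 - 7*x - 8)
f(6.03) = 0.07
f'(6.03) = -0.02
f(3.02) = 0.21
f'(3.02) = -0.13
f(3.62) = 0.15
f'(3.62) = -0.07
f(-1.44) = -0.11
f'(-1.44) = -0.03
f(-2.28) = -0.09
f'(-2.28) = -0.02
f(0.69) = -0.48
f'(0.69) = -0.65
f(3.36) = 0.17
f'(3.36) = -0.09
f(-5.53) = -0.05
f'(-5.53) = -0.01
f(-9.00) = -0.03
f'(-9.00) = 0.00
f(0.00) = -0.25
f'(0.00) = -0.16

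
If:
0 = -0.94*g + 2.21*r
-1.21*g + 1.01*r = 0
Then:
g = 0.00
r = 0.00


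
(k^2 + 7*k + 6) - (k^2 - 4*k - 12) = 11*k + 18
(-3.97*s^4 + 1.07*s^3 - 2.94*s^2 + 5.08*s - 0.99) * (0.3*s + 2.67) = -1.191*s^5 - 10.2789*s^4 + 1.9749*s^3 - 6.3258*s^2 + 13.2666*s - 2.6433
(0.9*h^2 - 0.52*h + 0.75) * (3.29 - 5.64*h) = -5.076*h^3 + 5.8938*h^2 - 5.9408*h + 2.4675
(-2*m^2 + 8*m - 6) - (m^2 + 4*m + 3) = -3*m^2 + 4*m - 9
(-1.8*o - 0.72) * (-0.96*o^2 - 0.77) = 1.728*o^3 + 0.6912*o^2 + 1.386*o + 0.5544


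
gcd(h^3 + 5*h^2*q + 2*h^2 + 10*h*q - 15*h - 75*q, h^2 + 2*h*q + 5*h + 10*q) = h + 5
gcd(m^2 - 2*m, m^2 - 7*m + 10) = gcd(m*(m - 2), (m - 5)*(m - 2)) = m - 2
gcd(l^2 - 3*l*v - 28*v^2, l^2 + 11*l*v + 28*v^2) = l + 4*v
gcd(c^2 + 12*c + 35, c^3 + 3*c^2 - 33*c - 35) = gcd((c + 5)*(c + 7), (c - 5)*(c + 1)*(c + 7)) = c + 7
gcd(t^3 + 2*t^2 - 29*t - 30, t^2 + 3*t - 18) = t + 6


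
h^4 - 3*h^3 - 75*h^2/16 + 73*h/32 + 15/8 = (h - 4)*(h - 3/4)*(h + 1/2)*(h + 5/4)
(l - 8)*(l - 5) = l^2 - 13*l + 40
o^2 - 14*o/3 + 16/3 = (o - 8/3)*(o - 2)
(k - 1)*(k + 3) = k^2 + 2*k - 3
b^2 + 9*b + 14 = (b + 2)*(b + 7)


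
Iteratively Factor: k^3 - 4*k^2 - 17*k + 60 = (k - 3)*(k^2 - k - 20) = (k - 5)*(k - 3)*(k + 4)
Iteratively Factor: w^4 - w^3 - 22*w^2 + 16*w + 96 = (w - 4)*(w^3 + 3*w^2 - 10*w - 24) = (w - 4)*(w + 4)*(w^2 - w - 6) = (w - 4)*(w + 2)*(w + 4)*(w - 3)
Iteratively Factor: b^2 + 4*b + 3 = (b + 3)*(b + 1)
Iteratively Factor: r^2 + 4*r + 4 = (r + 2)*(r + 2)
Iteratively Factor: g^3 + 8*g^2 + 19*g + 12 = (g + 4)*(g^2 + 4*g + 3) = (g + 3)*(g + 4)*(g + 1)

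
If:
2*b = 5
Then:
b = 5/2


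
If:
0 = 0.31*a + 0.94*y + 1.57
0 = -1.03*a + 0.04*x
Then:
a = -3.03225806451613*y - 5.06451612903226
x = -78.0806451612903*y - 130.411290322581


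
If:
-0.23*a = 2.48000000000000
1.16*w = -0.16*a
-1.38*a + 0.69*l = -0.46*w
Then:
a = -10.78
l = -22.56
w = 1.49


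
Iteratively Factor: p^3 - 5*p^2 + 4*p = (p - 1)*(p^2 - 4*p) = p*(p - 1)*(p - 4)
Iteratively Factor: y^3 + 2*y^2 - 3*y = (y + 3)*(y^2 - y) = (y - 1)*(y + 3)*(y)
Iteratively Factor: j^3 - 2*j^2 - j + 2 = (j - 2)*(j^2 - 1) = (j - 2)*(j + 1)*(j - 1)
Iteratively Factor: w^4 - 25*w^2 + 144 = (w - 3)*(w^3 + 3*w^2 - 16*w - 48) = (w - 4)*(w - 3)*(w^2 + 7*w + 12) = (w - 4)*(w - 3)*(w + 3)*(w + 4)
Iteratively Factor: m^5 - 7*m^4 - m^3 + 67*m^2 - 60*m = (m - 5)*(m^4 - 2*m^3 - 11*m^2 + 12*m) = (m - 5)*(m - 4)*(m^3 + 2*m^2 - 3*m) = m*(m - 5)*(m - 4)*(m^2 + 2*m - 3) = m*(m - 5)*(m - 4)*(m + 3)*(m - 1)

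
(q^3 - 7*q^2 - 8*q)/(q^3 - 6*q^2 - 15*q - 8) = q/(q + 1)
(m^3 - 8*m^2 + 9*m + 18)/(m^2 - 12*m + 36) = (m^2 - 2*m - 3)/(m - 6)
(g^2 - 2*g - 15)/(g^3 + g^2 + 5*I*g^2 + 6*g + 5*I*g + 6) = (g^2 - 2*g - 15)/(g^3 + g^2*(1 + 5*I) + g*(6 + 5*I) + 6)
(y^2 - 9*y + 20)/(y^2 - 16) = (y - 5)/(y + 4)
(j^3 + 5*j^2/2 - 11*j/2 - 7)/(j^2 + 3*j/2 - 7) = j + 1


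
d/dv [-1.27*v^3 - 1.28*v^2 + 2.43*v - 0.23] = -3.81*v^2 - 2.56*v + 2.43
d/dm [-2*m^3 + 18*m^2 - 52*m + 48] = -6*m^2 + 36*m - 52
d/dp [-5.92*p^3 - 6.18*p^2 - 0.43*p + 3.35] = -17.76*p^2 - 12.36*p - 0.43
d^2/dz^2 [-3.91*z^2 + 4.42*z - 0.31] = -7.82000000000000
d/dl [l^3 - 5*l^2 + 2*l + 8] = 3*l^2 - 10*l + 2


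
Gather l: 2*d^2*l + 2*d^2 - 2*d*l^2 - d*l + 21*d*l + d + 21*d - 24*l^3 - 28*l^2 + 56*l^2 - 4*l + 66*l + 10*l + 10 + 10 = 2*d^2 + 22*d - 24*l^3 + l^2*(28 - 2*d) + l*(2*d^2 + 20*d + 72) + 20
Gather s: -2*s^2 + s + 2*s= -2*s^2 + 3*s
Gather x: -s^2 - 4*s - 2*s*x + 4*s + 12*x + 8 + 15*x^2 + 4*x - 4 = -s^2 + 15*x^2 + x*(16 - 2*s) + 4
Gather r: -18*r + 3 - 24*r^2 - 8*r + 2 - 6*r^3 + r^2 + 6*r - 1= -6*r^3 - 23*r^2 - 20*r + 4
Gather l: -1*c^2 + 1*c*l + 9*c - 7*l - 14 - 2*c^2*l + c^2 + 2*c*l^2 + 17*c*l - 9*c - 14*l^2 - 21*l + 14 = l^2*(2*c - 14) + l*(-2*c^2 + 18*c - 28)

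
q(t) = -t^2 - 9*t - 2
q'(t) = -2*t - 9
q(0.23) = -4.12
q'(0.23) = -9.46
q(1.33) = -15.74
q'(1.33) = -11.66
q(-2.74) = 15.15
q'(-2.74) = -3.52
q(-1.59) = 9.78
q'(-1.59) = -5.82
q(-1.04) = 6.28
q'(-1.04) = -6.92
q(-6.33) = 14.90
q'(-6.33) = 3.66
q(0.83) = -10.16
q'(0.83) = -10.66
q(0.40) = -5.76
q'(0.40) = -9.80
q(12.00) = -254.00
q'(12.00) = -33.00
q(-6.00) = 16.00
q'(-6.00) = 3.00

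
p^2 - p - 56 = (p - 8)*(p + 7)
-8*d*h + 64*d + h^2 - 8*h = (-8*d + h)*(h - 8)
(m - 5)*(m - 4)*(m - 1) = m^3 - 10*m^2 + 29*m - 20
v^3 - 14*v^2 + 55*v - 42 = (v - 7)*(v - 6)*(v - 1)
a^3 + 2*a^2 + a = a*(a + 1)^2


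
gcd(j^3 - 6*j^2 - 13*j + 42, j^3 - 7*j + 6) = j^2 + j - 6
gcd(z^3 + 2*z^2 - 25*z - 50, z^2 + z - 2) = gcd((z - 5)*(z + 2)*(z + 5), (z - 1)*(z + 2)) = z + 2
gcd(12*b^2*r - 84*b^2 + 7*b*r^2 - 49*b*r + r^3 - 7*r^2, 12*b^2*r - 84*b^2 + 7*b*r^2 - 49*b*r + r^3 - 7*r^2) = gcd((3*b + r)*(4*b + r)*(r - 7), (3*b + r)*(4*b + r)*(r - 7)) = 12*b^2*r - 84*b^2 + 7*b*r^2 - 49*b*r + r^3 - 7*r^2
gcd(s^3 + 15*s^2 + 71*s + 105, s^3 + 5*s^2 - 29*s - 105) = s^2 + 10*s + 21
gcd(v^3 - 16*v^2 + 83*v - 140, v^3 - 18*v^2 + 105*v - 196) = v^2 - 11*v + 28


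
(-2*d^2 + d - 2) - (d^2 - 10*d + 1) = -3*d^2 + 11*d - 3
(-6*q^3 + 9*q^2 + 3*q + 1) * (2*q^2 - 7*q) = -12*q^5 + 60*q^4 - 57*q^3 - 19*q^2 - 7*q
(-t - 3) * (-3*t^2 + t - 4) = 3*t^3 + 8*t^2 + t + 12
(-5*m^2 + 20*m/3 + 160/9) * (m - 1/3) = -5*m^3 + 25*m^2/3 + 140*m/9 - 160/27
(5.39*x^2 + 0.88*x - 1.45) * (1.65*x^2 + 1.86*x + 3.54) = 8.8935*x^4 + 11.4774*x^3 + 18.3249*x^2 + 0.4182*x - 5.133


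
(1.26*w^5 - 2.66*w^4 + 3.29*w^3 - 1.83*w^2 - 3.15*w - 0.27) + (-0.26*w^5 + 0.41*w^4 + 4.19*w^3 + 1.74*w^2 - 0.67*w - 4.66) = 1.0*w^5 - 2.25*w^4 + 7.48*w^3 - 0.0900000000000001*w^2 - 3.82*w - 4.93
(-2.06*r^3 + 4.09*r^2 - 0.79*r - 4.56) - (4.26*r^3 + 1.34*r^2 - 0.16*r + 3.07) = -6.32*r^3 + 2.75*r^2 - 0.63*r - 7.63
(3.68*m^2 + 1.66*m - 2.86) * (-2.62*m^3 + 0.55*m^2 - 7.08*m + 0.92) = -9.6416*m^5 - 2.3252*m^4 - 17.6482*m^3 - 9.9402*m^2 + 21.776*m - 2.6312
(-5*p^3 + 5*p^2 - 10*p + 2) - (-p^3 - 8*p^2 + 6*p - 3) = -4*p^3 + 13*p^2 - 16*p + 5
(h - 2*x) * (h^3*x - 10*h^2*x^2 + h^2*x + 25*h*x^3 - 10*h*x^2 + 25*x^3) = h^4*x - 12*h^3*x^2 + h^3*x + 45*h^2*x^3 - 12*h^2*x^2 - 50*h*x^4 + 45*h*x^3 - 50*x^4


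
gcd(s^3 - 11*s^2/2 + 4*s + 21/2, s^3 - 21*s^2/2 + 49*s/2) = s - 7/2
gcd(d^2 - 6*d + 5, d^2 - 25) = d - 5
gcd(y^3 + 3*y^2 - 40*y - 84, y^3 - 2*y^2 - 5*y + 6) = y + 2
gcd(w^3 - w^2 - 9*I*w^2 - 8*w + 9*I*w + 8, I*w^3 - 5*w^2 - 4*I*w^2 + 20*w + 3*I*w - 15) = w - 1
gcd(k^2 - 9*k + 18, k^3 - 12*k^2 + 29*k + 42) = k - 6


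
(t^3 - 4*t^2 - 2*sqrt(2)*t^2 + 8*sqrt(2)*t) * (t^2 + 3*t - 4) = t^5 - 2*sqrt(2)*t^4 - t^4 - 16*t^3 + 2*sqrt(2)*t^3 + 16*t^2 + 32*sqrt(2)*t^2 - 32*sqrt(2)*t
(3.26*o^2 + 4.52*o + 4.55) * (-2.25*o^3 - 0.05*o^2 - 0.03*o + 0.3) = -7.335*o^5 - 10.333*o^4 - 10.5613*o^3 + 0.6149*o^2 + 1.2195*o + 1.365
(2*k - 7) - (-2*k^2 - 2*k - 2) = 2*k^2 + 4*k - 5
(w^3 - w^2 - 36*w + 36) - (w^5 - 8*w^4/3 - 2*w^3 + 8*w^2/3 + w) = -w^5 + 8*w^4/3 + 3*w^3 - 11*w^2/3 - 37*w + 36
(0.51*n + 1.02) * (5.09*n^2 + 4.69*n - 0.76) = 2.5959*n^3 + 7.5837*n^2 + 4.3962*n - 0.7752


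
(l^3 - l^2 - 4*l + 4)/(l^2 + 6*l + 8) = (l^2 - 3*l + 2)/(l + 4)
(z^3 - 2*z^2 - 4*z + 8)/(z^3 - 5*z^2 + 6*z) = (z^2 - 4)/(z*(z - 3))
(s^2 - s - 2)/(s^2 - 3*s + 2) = (s + 1)/(s - 1)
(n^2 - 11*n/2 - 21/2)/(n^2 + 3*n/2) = (n - 7)/n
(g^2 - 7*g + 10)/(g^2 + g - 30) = (g - 2)/(g + 6)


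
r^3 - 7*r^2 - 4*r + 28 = (r - 7)*(r - 2)*(r + 2)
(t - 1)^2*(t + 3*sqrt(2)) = t^3 - 2*t^2 + 3*sqrt(2)*t^2 - 6*sqrt(2)*t + t + 3*sqrt(2)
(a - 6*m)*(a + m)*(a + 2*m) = a^3 - 3*a^2*m - 16*a*m^2 - 12*m^3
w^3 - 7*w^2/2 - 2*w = w*(w - 4)*(w + 1/2)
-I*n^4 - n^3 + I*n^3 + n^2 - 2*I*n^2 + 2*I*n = n*(n - 2*I)*(n + I)*(-I*n + I)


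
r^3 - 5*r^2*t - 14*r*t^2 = r*(r - 7*t)*(r + 2*t)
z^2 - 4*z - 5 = (z - 5)*(z + 1)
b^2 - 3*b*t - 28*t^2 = (b - 7*t)*(b + 4*t)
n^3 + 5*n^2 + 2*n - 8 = (n - 1)*(n + 2)*(n + 4)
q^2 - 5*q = q*(q - 5)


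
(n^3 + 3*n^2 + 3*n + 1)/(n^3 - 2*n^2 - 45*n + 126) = (n^3 + 3*n^2 + 3*n + 1)/(n^3 - 2*n^2 - 45*n + 126)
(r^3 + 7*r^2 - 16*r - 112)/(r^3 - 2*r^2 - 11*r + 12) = (r^2 + 11*r + 28)/(r^2 + 2*r - 3)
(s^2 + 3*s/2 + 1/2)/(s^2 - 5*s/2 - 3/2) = (s + 1)/(s - 3)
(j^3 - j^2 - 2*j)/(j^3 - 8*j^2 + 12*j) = (j + 1)/(j - 6)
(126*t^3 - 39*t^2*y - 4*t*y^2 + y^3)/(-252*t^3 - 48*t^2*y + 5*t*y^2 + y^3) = (-3*t + y)/(6*t + y)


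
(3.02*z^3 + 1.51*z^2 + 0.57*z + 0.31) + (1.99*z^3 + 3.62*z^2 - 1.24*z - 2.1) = 5.01*z^3 + 5.13*z^2 - 0.67*z - 1.79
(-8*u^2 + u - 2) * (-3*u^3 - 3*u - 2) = 24*u^5 - 3*u^4 + 30*u^3 + 13*u^2 + 4*u + 4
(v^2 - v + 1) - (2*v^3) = -2*v^3 + v^2 - v + 1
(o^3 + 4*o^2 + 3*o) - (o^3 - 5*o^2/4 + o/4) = 21*o^2/4 + 11*o/4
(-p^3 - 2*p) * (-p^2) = p^5 + 2*p^3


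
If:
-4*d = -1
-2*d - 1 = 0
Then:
No Solution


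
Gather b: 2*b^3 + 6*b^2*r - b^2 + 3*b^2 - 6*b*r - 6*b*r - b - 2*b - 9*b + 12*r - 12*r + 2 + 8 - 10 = 2*b^3 + b^2*(6*r + 2) + b*(-12*r - 12)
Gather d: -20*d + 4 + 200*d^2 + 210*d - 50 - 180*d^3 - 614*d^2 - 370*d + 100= -180*d^3 - 414*d^2 - 180*d + 54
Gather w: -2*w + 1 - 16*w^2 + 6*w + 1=-16*w^2 + 4*w + 2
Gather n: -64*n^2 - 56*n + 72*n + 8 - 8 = -64*n^2 + 16*n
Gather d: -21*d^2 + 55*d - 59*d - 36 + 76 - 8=-21*d^2 - 4*d + 32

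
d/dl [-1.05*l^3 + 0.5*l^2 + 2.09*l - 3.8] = -3.15*l^2 + 1.0*l + 2.09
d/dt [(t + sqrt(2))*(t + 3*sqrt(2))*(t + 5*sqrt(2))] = 3*t^2 + 18*sqrt(2)*t + 46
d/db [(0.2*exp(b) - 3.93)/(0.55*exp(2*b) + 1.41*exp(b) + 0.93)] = (-0.11*exp(2*b) + 4.323*exp(b) + 5.7273)*exp(b)/(0.3025*exp(4*b) + 1.551*exp(3*b) + 3.0111*exp(2*b) + 2.6226*exp(b) + 0.8649)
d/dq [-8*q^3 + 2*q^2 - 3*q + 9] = -24*q^2 + 4*q - 3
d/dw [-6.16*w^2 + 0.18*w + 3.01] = 0.18 - 12.32*w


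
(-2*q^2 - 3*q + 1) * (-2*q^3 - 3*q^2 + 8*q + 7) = 4*q^5 + 12*q^4 - 9*q^3 - 41*q^2 - 13*q + 7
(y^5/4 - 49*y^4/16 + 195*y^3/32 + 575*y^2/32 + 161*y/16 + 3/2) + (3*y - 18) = y^5/4 - 49*y^4/16 + 195*y^3/32 + 575*y^2/32 + 209*y/16 - 33/2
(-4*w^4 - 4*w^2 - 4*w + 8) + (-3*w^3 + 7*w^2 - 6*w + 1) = -4*w^4 - 3*w^3 + 3*w^2 - 10*w + 9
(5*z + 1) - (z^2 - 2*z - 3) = -z^2 + 7*z + 4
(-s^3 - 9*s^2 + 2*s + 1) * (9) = -9*s^3 - 81*s^2 + 18*s + 9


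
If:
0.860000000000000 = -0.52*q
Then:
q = -1.65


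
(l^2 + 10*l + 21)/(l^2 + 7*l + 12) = (l + 7)/(l + 4)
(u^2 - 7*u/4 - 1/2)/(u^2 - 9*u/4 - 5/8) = 2*(u - 2)/(2*u - 5)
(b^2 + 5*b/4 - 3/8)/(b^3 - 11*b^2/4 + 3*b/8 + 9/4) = (8*b^2 + 10*b - 3)/(8*b^3 - 22*b^2 + 3*b + 18)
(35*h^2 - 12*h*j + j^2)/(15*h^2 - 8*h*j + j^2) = (7*h - j)/(3*h - j)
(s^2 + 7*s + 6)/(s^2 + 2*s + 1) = (s + 6)/(s + 1)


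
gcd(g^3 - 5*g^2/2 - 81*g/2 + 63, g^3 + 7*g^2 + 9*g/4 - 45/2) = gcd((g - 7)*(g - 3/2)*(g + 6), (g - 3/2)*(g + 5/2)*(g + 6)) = g^2 + 9*g/2 - 9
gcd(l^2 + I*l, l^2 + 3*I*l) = l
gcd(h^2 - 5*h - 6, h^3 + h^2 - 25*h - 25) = h + 1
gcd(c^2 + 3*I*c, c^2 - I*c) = c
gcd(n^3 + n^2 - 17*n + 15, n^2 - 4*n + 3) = n^2 - 4*n + 3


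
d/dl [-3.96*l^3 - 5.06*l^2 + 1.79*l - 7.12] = -11.88*l^2 - 10.12*l + 1.79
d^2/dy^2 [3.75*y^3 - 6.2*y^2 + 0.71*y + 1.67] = 22.5*y - 12.4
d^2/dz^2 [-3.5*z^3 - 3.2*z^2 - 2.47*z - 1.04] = -21.0*z - 6.4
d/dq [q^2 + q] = 2*q + 1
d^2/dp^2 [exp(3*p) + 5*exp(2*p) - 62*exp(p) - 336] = (9*exp(2*p) + 20*exp(p) - 62)*exp(p)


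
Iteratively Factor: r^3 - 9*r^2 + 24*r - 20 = (r - 2)*(r^2 - 7*r + 10) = (r - 2)^2*(r - 5)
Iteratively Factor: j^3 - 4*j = (j - 2)*(j^2 + 2*j) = j*(j - 2)*(j + 2)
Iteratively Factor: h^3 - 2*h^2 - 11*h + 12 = (h - 1)*(h^2 - h - 12) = (h - 4)*(h - 1)*(h + 3)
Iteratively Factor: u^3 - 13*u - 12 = (u + 1)*(u^2 - u - 12) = (u - 4)*(u + 1)*(u + 3)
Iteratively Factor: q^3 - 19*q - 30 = (q - 5)*(q^2 + 5*q + 6) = (q - 5)*(q + 2)*(q + 3)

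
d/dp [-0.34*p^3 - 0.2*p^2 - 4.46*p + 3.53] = -1.02*p^2 - 0.4*p - 4.46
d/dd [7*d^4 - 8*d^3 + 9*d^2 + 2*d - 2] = 28*d^3 - 24*d^2 + 18*d + 2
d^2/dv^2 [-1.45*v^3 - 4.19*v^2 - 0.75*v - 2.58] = -8.7*v - 8.38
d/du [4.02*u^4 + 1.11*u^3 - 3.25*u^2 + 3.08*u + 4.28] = 16.08*u^3 + 3.33*u^2 - 6.5*u + 3.08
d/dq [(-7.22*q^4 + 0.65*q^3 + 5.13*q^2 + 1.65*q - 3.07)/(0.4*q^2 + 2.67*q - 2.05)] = (-5.776*q^5 - 57.5722*q^4 + 62.675*q^3 + 9.0396*q^2 - 18.577*q + 4.8144)/(0.16*q^4 + 2.136*q^3 + 5.4889*q^2 - 10.947*q + 4.2025)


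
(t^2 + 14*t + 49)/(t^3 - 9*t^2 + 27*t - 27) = (t^2 + 14*t + 49)/(t^3 - 9*t^2 + 27*t - 27)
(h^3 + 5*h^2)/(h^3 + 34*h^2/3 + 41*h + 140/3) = 3*h^2/(3*h^2 + 19*h + 28)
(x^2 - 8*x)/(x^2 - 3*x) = (x - 8)/(x - 3)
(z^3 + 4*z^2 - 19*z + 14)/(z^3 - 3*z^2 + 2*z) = (z + 7)/z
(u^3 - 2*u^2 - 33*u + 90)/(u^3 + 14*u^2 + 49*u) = (u^3 - 2*u^2 - 33*u + 90)/(u*(u^2 + 14*u + 49))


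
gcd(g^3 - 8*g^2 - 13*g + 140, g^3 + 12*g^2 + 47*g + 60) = g + 4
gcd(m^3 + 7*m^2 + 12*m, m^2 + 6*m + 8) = m + 4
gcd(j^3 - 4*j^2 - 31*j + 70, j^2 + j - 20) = j + 5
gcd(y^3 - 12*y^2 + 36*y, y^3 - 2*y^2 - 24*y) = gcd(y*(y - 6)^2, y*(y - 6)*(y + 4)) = y^2 - 6*y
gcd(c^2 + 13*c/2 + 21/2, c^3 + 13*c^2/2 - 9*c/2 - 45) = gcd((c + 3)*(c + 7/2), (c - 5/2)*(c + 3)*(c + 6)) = c + 3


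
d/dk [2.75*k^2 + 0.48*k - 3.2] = 5.5*k + 0.48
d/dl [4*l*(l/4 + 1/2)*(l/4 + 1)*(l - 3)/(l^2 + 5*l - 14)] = (l^5 + 9*l^4 - 13*l^3 - 76*l^2 + 140*l + 168)/(2*(l^4 + 10*l^3 - 3*l^2 - 140*l + 196))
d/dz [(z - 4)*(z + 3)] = 2*z - 1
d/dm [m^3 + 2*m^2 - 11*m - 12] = 3*m^2 + 4*m - 11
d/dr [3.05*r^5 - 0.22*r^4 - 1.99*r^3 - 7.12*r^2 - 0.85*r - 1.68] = 15.25*r^4 - 0.88*r^3 - 5.97*r^2 - 14.24*r - 0.85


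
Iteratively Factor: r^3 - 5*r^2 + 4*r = (r)*(r^2 - 5*r + 4) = r*(r - 4)*(r - 1)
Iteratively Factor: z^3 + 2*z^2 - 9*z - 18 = (z - 3)*(z^2 + 5*z + 6) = (z - 3)*(z + 2)*(z + 3)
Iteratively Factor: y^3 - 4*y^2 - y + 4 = (y + 1)*(y^2 - 5*y + 4) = (y - 1)*(y + 1)*(y - 4)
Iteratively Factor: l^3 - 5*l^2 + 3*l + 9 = (l - 3)*(l^2 - 2*l - 3) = (l - 3)^2*(l + 1)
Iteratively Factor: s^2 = (s)*(s)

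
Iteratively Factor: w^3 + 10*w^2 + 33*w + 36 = (w + 3)*(w^2 + 7*w + 12) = (w + 3)*(w + 4)*(w + 3)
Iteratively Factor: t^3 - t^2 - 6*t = (t)*(t^2 - t - 6) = t*(t - 3)*(t + 2)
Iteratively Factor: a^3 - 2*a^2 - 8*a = (a - 4)*(a^2 + 2*a) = a*(a - 4)*(a + 2)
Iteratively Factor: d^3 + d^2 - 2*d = (d - 1)*(d^2 + 2*d) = d*(d - 1)*(d + 2)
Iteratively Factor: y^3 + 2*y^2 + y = (y)*(y^2 + 2*y + 1) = y*(y + 1)*(y + 1)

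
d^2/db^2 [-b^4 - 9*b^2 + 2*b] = -12*b^2 - 18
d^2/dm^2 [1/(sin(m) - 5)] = (-5*sin(m) + cos(m)^2 + 1)/(sin(m) - 5)^3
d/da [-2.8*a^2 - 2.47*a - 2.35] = -5.6*a - 2.47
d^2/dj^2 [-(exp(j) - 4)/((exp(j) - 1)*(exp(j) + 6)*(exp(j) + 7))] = (-4*exp(6*j) + 500*exp(4*j) + 2338*exp(3*j) + 2664*exp(2*j) + 10210*exp(j) + 3108)*exp(j)/(exp(9*j) + 36*exp(8*j) + 519*exp(7*j) + 3690*exp(6*j) + 12027*exp(5*j) + 4824*exp(4*j) - 58015*exp(3*j) - 42462*exp(2*j) + 153468*exp(j) - 74088)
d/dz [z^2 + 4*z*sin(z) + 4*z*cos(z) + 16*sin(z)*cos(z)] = 4*sqrt(2)*z*cos(z + pi/4) + 2*z + 4*sqrt(2)*sin(z + pi/4) + 16*cos(2*z)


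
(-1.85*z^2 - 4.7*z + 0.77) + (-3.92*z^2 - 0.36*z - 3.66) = -5.77*z^2 - 5.06*z - 2.89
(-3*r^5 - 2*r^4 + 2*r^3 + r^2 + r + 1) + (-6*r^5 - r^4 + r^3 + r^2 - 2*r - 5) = -9*r^5 - 3*r^4 + 3*r^3 + 2*r^2 - r - 4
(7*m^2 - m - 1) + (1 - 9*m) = 7*m^2 - 10*m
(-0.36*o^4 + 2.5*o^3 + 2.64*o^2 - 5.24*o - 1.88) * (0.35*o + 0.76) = -0.126*o^5 + 0.6014*o^4 + 2.824*o^3 + 0.1724*o^2 - 4.6404*o - 1.4288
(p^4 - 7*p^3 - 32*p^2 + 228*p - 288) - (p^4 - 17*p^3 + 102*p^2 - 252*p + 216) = 10*p^3 - 134*p^2 + 480*p - 504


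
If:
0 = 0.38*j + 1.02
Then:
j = -2.68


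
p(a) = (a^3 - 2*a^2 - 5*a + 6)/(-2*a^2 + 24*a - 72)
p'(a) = (4*a - 24)*(a^3 - 2*a^2 - 5*a + 6)/(-2*a^2 + 24*a - 72)^2 + (3*a^2 - 4*a - 5)/(-2*a^2 + 24*a - 72)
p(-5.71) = 0.79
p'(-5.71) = -0.29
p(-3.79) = 0.30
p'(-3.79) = -0.22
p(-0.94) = -0.08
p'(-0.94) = -0.04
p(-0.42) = -0.09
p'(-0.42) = 0.00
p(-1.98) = -0.00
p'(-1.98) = -0.12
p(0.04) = -0.08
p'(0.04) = 0.05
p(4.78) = -15.32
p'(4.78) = -40.05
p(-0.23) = -0.09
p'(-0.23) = 0.02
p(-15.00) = 4.24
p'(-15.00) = -0.42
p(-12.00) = 3.01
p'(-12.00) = -0.40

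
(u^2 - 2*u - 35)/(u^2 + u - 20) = (u - 7)/(u - 4)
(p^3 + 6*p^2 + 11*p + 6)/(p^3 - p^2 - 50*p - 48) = (p^2 + 5*p + 6)/(p^2 - 2*p - 48)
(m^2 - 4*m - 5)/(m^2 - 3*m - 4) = (m - 5)/(m - 4)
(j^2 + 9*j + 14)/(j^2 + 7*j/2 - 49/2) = 2*(j + 2)/(2*j - 7)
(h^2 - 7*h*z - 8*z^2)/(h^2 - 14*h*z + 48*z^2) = (-h - z)/(-h + 6*z)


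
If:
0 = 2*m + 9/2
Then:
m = -9/4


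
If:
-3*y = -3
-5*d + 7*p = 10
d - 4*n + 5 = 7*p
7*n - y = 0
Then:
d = -39/28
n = 1/7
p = 85/196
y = 1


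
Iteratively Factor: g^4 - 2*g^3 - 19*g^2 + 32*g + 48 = (g + 4)*(g^3 - 6*g^2 + 5*g + 12) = (g - 3)*(g + 4)*(g^2 - 3*g - 4) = (g - 3)*(g + 1)*(g + 4)*(g - 4)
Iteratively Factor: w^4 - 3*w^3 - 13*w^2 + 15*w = (w + 3)*(w^3 - 6*w^2 + 5*w) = w*(w + 3)*(w^2 - 6*w + 5) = w*(w - 1)*(w + 3)*(w - 5)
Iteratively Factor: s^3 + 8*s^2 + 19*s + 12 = (s + 4)*(s^2 + 4*s + 3) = (s + 1)*(s + 4)*(s + 3)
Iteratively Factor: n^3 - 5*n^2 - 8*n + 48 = (n + 3)*(n^2 - 8*n + 16) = (n - 4)*(n + 3)*(n - 4)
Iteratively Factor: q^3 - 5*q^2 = (q)*(q^2 - 5*q) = q*(q - 5)*(q)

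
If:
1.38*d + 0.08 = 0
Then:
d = -0.06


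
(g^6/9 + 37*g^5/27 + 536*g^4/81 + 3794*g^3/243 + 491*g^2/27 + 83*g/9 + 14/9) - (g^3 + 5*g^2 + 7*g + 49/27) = g^6/9 + 37*g^5/27 + 536*g^4/81 + 3551*g^3/243 + 356*g^2/27 + 20*g/9 - 7/27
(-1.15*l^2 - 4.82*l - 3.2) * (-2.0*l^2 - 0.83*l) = 2.3*l^4 + 10.5945*l^3 + 10.4006*l^2 + 2.656*l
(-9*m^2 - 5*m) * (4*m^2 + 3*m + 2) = -36*m^4 - 47*m^3 - 33*m^2 - 10*m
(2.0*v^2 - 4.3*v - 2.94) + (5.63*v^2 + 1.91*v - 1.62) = 7.63*v^2 - 2.39*v - 4.56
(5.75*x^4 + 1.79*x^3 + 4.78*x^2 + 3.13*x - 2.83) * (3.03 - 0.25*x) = -1.4375*x^5 + 16.975*x^4 + 4.2287*x^3 + 13.7009*x^2 + 10.1914*x - 8.5749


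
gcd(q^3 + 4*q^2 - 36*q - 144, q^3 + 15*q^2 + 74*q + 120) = q^2 + 10*q + 24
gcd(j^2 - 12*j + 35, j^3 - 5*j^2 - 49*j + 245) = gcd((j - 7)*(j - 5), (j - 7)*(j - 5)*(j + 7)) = j^2 - 12*j + 35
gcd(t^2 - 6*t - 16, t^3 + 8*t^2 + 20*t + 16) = t + 2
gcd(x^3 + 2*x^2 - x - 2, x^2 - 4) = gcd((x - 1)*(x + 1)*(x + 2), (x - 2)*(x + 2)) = x + 2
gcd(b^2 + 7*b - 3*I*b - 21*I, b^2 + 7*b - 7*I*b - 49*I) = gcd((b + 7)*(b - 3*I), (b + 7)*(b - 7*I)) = b + 7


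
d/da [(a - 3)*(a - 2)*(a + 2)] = 3*a^2 - 6*a - 4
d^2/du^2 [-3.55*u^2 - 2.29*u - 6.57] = -7.10000000000000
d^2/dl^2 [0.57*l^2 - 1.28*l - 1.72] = 1.14000000000000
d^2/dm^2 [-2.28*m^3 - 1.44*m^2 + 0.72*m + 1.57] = -13.68*m - 2.88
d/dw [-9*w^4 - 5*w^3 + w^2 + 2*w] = -36*w^3 - 15*w^2 + 2*w + 2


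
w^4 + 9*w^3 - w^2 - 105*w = w*(w - 3)*(w + 5)*(w + 7)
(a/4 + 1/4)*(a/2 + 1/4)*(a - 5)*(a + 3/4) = a^4/8 - 11*a^3/32 - 77*a^2/64 - 31*a/32 - 15/64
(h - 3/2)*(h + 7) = h^2 + 11*h/2 - 21/2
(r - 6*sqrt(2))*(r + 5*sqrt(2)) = r^2 - sqrt(2)*r - 60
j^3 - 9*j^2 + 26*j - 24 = (j - 4)*(j - 3)*(j - 2)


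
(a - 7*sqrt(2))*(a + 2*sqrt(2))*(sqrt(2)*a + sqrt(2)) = sqrt(2)*a^3 - 10*a^2 + sqrt(2)*a^2 - 28*sqrt(2)*a - 10*a - 28*sqrt(2)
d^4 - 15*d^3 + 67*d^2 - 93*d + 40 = (d - 8)*(d - 5)*(d - 1)^2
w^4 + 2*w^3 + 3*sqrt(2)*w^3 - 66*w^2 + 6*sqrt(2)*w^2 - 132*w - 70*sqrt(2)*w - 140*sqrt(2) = (w + 2)*(w - 5*sqrt(2))*(w + sqrt(2))*(w + 7*sqrt(2))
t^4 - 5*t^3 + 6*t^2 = t^2*(t - 3)*(t - 2)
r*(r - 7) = r^2 - 7*r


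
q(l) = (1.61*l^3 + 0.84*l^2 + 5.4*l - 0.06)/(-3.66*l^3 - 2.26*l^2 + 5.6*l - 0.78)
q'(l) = (4.83*l^2 + 1.68*l + 5.4)/(-3.66*l^3 - 2.26*l^2 + 5.6*l - 0.78) + (10.98*l^2 + 4.52*l - 5.6)*(1.61*l^3 + 0.84*l^2 + 5.4*l - 0.06)/(-3.66*l^3 - 2.26*l^2 + 5.6*l - 0.78)^2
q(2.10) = -0.91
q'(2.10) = 0.53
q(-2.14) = -1.85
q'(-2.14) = -3.19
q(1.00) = -7.08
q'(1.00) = 52.91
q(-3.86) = -0.65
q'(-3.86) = -0.14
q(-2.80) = -0.95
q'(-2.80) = -0.56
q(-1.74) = -8.04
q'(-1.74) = -74.13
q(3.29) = -0.61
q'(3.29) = 0.11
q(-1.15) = 1.64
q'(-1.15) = -3.44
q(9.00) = -0.46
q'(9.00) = 0.01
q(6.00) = -0.49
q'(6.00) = 0.02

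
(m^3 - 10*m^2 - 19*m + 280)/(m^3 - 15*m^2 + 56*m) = (m + 5)/m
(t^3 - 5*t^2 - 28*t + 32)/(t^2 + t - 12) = (t^2 - 9*t + 8)/(t - 3)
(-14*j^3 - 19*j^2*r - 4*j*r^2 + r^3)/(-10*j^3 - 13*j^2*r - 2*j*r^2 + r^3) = (-7*j + r)/(-5*j + r)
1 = 1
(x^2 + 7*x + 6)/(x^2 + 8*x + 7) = (x + 6)/(x + 7)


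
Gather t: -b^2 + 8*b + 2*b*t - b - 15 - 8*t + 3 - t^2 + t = -b^2 + 7*b - t^2 + t*(2*b - 7) - 12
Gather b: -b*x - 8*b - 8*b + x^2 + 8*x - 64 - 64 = b*(-x - 16) + x^2 + 8*x - 128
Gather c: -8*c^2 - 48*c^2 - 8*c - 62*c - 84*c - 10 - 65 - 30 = -56*c^2 - 154*c - 105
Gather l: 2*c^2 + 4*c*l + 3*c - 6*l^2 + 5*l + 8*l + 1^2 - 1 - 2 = 2*c^2 + 3*c - 6*l^2 + l*(4*c + 13) - 2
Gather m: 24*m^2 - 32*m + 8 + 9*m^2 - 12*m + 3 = 33*m^2 - 44*m + 11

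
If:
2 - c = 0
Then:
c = 2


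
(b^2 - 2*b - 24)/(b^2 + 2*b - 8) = (b - 6)/(b - 2)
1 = 1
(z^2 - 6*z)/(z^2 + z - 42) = z/(z + 7)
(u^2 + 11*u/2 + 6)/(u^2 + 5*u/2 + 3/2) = (u + 4)/(u + 1)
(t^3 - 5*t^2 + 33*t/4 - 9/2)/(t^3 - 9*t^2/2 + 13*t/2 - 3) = (t - 3/2)/(t - 1)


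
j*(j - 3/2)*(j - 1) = j^3 - 5*j^2/2 + 3*j/2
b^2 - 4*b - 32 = (b - 8)*(b + 4)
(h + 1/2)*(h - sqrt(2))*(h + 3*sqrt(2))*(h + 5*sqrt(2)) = h^4 + h^3/2 + 7*sqrt(2)*h^3 + 7*sqrt(2)*h^2/2 + 14*h^2 - 30*sqrt(2)*h + 7*h - 15*sqrt(2)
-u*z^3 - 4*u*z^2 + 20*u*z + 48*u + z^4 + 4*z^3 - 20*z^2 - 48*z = (-u + z)*(z - 4)*(z + 2)*(z + 6)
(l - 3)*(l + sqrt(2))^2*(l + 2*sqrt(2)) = l^4 - 3*l^3 + 4*sqrt(2)*l^3 - 12*sqrt(2)*l^2 + 10*l^2 - 30*l + 4*sqrt(2)*l - 12*sqrt(2)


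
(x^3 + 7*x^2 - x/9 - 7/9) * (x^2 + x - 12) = x^5 + 8*x^4 - 46*x^3/9 - 764*x^2/9 + 5*x/9 + 28/3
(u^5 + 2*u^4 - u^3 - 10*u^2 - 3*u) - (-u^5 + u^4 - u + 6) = 2*u^5 + u^4 - u^3 - 10*u^2 - 2*u - 6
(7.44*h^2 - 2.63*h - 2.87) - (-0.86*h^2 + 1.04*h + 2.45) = 8.3*h^2 - 3.67*h - 5.32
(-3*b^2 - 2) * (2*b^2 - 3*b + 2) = -6*b^4 + 9*b^3 - 10*b^2 + 6*b - 4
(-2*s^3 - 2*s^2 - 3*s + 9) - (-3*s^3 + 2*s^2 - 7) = s^3 - 4*s^2 - 3*s + 16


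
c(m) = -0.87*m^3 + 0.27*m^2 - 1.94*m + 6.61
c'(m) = -2.61*m^2 + 0.54*m - 1.94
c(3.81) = -44.98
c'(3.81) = -37.77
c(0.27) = 6.09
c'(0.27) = -1.98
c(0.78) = 4.85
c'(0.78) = -3.11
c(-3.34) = 48.52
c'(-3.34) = -32.86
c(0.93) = 4.34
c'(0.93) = -3.70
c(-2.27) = 22.58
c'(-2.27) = -16.61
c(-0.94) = 9.39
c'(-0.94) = -4.75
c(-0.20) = 7.02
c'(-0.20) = -2.15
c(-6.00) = 215.89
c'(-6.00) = -99.14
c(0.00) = 6.61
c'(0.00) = -1.94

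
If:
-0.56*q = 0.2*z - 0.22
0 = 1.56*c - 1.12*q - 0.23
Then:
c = 0.429487179487179 - 0.256410256410256*z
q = 0.392857142857143 - 0.357142857142857*z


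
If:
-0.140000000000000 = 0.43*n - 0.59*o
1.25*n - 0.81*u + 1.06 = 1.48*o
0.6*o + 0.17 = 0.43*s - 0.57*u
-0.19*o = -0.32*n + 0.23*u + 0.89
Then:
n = 8.55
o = 6.47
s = 12.98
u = 2.68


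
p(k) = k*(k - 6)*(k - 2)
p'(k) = k*(k - 6) + k*(k - 2) + (k - 6)*(k - 2) = 3*k^2 - 16*k + 12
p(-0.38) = -5.77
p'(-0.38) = 18.51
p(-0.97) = -20.08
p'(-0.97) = 30.34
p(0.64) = 4.67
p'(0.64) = 2.99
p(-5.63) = -499.59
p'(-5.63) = 197.17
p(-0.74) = -13.67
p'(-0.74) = 25.48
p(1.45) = 3.63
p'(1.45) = -4.89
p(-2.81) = -119.08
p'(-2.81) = 80.65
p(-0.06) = -0.75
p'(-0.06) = 12.97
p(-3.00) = -135.00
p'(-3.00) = 87.00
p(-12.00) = -3024.00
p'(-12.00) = 636.00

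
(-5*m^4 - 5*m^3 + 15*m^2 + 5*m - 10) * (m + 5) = -5*m^5 - 30*m^4 - 10*m^3 + 80*m^2 + 15*m - 50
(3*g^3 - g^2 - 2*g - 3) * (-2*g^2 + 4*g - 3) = -6*g^5 + 14*g^4 - 9*g^3 + g^2 - 6*g + 9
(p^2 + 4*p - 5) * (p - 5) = p^3 - p^2 - 25*p + 25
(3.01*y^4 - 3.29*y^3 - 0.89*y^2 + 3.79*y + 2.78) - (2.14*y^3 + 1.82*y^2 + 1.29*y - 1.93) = 3.01*y^4 - 5.43*y^3 - 2.71*y^2 + 2.5*y + 4.71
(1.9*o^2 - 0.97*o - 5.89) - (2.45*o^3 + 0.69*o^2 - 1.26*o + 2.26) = -2.45*o^3 + 1.21*o^2 + 0.29*o - 8.15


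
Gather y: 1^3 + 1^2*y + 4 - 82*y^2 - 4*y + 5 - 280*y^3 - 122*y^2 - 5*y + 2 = -280*y^3 - 204*y^2 - 8*y + 12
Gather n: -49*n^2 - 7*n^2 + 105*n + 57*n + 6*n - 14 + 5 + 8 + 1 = -56*n^2 + 168*n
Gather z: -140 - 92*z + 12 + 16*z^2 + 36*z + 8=16*z^2 - 56*z - 120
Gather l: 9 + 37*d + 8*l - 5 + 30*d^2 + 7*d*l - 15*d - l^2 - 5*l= 30*d^2 + 22*d - l^2 + l*(7*d + 3) + 4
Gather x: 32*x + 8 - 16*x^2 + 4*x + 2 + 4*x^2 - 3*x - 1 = -12*x^2 + 33*x + 9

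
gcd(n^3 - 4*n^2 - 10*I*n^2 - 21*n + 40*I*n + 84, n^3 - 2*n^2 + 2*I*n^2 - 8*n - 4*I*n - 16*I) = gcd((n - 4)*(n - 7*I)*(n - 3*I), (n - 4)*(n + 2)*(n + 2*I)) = n - 4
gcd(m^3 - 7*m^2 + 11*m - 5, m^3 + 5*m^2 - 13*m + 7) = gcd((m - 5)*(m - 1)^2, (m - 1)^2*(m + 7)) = m^2 - 2*m + 1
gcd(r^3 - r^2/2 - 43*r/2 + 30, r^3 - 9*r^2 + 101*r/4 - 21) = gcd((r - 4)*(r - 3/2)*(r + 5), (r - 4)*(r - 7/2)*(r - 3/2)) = r^2 - 11*r/2 + 6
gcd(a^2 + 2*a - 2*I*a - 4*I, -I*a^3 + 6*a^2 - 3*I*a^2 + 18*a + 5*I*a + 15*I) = 1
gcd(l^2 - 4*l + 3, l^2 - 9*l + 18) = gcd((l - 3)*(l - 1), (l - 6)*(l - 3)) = l - 3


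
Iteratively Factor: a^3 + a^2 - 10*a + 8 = (a + 4)*(a^2 - 3*a + 2) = (a - 1)*(a + 4)*(a - 2)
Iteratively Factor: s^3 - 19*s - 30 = (s + 2)*(s^2 - 2*s - 15) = (s - 5)*(s + 2)*(s + 3)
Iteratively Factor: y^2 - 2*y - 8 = (y + 2)*(y - 4)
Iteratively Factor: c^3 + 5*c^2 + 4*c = (c + 4)*(c^2 + c) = (c + 1)*(c + 4)*(c)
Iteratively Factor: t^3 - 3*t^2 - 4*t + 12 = (t + 2)*(t^2 - 5*t + 6) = (t - 3)*(t + 2)*(t - 2)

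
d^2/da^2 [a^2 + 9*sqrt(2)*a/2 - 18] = 2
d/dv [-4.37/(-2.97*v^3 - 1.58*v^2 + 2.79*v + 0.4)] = (-38.9367*v^2 - 13.8092*v + 12.1923)/(2.97*v^3 + 1.58*v^2 - 2.79*v - 0.4)^2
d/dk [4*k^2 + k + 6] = 8*k + 1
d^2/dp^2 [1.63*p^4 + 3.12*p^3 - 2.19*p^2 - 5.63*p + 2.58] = 19.56*p^2 + 18.72*p - 4.38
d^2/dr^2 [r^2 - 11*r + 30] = 2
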